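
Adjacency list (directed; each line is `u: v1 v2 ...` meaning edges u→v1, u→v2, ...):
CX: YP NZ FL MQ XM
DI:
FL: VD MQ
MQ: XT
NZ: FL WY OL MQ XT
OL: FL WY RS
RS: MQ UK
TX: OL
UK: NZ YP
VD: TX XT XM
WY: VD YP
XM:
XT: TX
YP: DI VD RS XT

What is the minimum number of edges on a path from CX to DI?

Level 0: CX
Level 1: FL, MQ, NZ, XM, YP
Level 2: DI, OL, RS, VD, WY, XT
Level 3: TX, UK
DI first appears at level 2.

2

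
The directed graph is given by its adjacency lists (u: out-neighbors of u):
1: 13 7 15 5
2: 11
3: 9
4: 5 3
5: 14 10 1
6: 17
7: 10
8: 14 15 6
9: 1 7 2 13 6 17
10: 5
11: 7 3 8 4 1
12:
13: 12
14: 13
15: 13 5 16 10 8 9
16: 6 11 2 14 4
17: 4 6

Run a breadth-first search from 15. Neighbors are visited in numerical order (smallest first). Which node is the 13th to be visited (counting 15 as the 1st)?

17

Visit 15; enqueue 5, 8, 9, 10, 13, 16 → queue [5, 8, 9, 10, 13, 16]
Visit 5; enqueue 1, 14 → queue [8, 9, 10, 13, 16, 1, 14]
Visit 8; enqueue 6 → queue [9, 10, 13, 16, 1, 14, 6]
Visit 9; enqueue 2, 7, 17 → queue [10, 13, 16, 1, 14, 6, 2, 7, 17]
Visit 10 → queue [13, 16, 1, 14, 6, 2, 7, 17]
Visit 13; enqueue 12 → queue [16, 1, 14, 6, 2, 7, 17, 12]
Visit 16; enqueue 4, 11 → queue [1, 14, 6, 2, 7, 17, 12, 4, 11]
Visit 1 → queue [14, 6, 2, 7, 17, 12, 4, 11]
Visit 14 → queue [6, 2, 7, 17, 12, 4, 11]
Visit 6 → queue [2, 7, 17, 12, 4, 11]
Visit 2 → queue [7, 17, 12, 4, 11]
Visit 7 → queue [17, 12, 4, 11]
Visit 17 → queue [12, 4, 11]
Visit 12 → queue [4, 11]
Visit 4; enqueue 3 → queue [11, 3]
Visit 11 → queue [3]
Visit 3 → queue []

Visit order: 15, 5, 8, 9, 10, 13, 16, 1, 14, 6, 2, 7, 17, 12, 4, 11, 3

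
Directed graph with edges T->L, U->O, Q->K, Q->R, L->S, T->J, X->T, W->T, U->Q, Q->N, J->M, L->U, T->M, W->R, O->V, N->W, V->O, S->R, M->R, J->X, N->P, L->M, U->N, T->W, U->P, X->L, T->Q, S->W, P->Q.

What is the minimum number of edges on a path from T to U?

2

Level 0: T
Level 1: J, L, M, Q, W
Level 2: K, N, R, S, U, X
Level 3: O, P
Level 4: V
U first appears at level 2.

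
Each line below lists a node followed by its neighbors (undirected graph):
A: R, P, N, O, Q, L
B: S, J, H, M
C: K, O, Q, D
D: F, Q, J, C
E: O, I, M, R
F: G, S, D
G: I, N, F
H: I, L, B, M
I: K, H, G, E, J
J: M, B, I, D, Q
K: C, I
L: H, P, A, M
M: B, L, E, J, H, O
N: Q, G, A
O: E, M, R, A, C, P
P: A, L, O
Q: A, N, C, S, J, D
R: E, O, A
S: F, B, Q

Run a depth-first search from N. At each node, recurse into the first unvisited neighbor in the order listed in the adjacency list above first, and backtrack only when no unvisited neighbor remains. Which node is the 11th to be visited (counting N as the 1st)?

G

Visit N
N → Q
Q → A
A → R
R → E
E → O
O → M
M → B
B → S
S → F
F → G
G → I
I → K
K → C
C → D
D → J
I → H
H → L
L → P

Visit order: N, Q, A, R, E, O, M, B, S, F, G, I, K, C, D, J, H, L, P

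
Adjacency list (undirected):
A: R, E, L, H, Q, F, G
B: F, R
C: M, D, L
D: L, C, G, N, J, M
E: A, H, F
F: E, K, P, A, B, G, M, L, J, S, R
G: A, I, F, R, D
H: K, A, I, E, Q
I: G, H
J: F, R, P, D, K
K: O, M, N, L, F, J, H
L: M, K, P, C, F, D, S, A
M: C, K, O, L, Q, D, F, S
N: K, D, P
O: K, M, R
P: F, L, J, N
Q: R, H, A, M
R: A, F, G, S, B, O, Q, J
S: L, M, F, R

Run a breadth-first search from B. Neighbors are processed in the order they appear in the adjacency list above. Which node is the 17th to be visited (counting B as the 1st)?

Visit B; enqueue F, R → queue [F, R]
Visit F; enqueue E, K, P, A, G, M, L, J, S → queue [R, E, K, P, A, G, M, L, J, S]
Visit R; enqueue O, Q → queue [E, K, P, A, G, M, L, J, S, O, Q]
Visit E; enqueue H → queue [K, P, A, G, M, L, J, S, O, Q, H]
Visit K; enqueue N → queue [P, A, G, M, L, J, S, O, Q, H, N]
Visit P → queue [A, G, M, L, J, S, O, Q, H, N]
Visit A → queue [G, M, L, J, S, O, Q, H, N]
Visit G; enqueue I, D → queue [M, L, J, S, O, Q, H, N, I, D]
Visit M; enqueue C → queue [L, J, S, O, Q, H, N, I, D, C]
Visit L → queue [J, S, O, Q, H, N, I, D, C]
Visit J → queue [S, O, Q, H, N, I, D, C]
Visit S → queue [O, Q, H, N, I, D, C]
Visit O → queue [Q, H, N, I, D, C]
Visit Q → queue [H, N, I, D, C]
Visit H → queue [N, I, D, C]
Visit N → queue [I, D, C]
Visit I → queue [D, C]
Visit D → queue [C]
Visit C → queue []

Visit order: B, F, R, E, K, P, A, G, M, L, J, S, O, Q, H, N, I, D, C

I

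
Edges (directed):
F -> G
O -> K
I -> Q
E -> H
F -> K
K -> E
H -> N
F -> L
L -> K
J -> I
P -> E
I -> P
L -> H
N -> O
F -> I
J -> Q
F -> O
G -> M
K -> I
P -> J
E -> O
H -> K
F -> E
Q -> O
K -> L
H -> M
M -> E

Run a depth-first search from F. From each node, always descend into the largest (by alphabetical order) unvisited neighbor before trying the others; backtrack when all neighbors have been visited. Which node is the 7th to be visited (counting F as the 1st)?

M

Visit F
F → O
O → K
K → L
L → H
H → N
H → M
M → E
K → I
I → Q
I → P
P → J
F → G

Visit order: F, O, K, L, H, N, M, E, I, Q, P, J, G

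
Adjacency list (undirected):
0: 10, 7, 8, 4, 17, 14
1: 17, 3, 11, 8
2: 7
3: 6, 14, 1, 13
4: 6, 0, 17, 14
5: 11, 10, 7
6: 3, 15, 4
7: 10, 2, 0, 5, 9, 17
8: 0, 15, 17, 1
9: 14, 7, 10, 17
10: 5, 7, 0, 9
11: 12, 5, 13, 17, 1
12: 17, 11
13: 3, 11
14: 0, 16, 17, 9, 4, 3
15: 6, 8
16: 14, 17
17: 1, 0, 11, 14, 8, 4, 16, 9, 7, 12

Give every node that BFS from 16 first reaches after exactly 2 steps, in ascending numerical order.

0, 1, 3, 4, 7, 8, 9, 11, 12

Level 0: 16
Level 1: 14, 17
Level 2: 0, 1, 3, 4, 7, 8, 9, 11, 12
Level 3: 2, 5, 6, 10, 13, 15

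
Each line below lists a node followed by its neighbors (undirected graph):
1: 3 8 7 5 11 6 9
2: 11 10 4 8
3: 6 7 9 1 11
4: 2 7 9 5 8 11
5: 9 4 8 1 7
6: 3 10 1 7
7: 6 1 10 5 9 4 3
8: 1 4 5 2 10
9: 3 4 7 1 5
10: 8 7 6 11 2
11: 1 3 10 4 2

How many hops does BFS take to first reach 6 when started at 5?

Level 0: 5
Level 1: 1, 4, 7, 8, 9
Level 2: 2, 3, 6, 10, 11
6 first appears at level 2.

2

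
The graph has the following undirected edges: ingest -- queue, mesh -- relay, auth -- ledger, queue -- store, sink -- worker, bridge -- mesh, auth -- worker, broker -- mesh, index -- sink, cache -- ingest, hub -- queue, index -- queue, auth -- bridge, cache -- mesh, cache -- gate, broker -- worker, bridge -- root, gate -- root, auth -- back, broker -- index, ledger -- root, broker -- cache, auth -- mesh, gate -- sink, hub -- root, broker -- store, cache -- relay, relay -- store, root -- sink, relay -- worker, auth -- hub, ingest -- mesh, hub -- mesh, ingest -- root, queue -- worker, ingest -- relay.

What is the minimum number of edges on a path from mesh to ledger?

Level 0: mesh
Level 1: auth, bridge, broker, cache, hub, ingest, relay
Level 2: back, gate, index, ledger, queue, root, store, worker
Level 3: sink
ledger first appears at level 2.

2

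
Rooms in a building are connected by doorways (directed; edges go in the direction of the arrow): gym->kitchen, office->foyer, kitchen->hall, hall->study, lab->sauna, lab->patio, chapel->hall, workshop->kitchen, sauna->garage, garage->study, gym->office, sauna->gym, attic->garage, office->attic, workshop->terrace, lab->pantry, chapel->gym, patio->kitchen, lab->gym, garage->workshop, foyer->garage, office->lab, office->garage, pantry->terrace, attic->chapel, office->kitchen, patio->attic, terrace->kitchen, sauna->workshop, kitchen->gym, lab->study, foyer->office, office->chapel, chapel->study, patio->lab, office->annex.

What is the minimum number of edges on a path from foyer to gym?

3

Level 0: foyer
Level 1: garage, office
Level 2: annex, attic, chapel, kitchen, lab, study, workshop
Level 3: gym, hall, pantry, patio, sauna, terrace
gym first appears at level 3.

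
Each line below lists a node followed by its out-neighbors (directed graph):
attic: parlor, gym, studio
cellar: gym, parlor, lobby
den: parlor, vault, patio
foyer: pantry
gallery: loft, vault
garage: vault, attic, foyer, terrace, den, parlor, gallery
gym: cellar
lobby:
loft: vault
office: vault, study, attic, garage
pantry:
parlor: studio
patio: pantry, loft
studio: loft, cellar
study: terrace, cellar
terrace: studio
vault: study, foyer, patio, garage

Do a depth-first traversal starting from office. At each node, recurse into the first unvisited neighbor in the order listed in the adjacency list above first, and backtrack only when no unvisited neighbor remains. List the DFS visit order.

Visit office
office → vault
vault → study
study → terrace
terrace → studio
studio → loft
studio → cellar
cellar → gym
cellar → parlor
cellar → lobby
vault → foyer
foyer → pantry
vault → patio
vault → garage
garage → attic
garage → den
garage → gallery

office -> vault -> study -> terrace -> studio -> loft -> cellar -> gym -> parlor -> lobby -> foyer -> pantry -> patio -> garage -> attic -> den -> gallery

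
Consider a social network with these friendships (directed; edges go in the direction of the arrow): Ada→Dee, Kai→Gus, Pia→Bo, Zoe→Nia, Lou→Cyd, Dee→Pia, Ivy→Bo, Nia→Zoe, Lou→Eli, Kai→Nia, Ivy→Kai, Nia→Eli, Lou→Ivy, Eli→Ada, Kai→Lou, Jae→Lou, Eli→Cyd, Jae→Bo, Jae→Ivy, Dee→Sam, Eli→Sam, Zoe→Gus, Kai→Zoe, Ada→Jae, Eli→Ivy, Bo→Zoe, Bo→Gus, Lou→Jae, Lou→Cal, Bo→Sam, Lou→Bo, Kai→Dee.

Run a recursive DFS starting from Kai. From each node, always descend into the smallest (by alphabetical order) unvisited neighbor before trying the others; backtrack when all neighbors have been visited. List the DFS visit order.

Visit Kai
Kai → Dee
Dee → Pia
Pia → Bo
Bo → Gus
Bo → Sam
Bo → Zoe
Zoe → Nia
Nia → Eli
Eli → Ada
Ada → Jae
Jae → Ivy
Jae → Lou
Lou → Cal
Lou → Cyd

Kai → Dee → Pia → Bo → Gus → Sam → Zoe → Nia → Eli → Ada → Jae → Ivy → Lou → Cal → Cyd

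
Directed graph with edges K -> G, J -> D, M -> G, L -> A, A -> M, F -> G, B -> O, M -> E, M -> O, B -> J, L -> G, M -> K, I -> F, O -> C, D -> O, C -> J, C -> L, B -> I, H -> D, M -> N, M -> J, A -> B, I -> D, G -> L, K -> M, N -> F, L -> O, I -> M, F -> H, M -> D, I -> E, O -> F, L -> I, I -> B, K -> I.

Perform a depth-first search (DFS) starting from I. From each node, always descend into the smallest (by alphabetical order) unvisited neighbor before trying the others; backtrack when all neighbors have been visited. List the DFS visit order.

Visit I
I → B
B → J
J → D
D → O
O → C
C → L
L → A
A → M
M → E
M → G
M → K
M → N
N → F
F → H

I B J D O C L A M E G K N F H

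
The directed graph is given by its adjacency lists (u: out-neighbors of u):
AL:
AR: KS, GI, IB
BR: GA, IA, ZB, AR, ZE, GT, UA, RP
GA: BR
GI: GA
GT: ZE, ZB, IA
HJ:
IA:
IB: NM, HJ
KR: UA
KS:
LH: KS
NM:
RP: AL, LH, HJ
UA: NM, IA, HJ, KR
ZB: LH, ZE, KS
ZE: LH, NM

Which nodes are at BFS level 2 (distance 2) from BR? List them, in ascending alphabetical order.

AL, GI, HJ, IB, KR, KS, LH, NM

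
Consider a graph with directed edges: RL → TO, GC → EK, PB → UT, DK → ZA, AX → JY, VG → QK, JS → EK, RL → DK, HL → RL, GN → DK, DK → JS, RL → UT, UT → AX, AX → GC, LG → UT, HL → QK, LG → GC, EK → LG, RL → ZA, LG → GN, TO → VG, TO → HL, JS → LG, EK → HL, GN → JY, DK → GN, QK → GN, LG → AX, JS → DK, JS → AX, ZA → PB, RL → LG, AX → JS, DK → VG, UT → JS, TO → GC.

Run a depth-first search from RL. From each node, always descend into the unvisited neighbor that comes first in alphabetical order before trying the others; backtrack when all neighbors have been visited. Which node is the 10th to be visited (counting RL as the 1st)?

QK

Visit RL
RL → DK
DK → GN
GN → JY
DK → JS
JS → AX
AX → GC
GC → EK
EK → HL
HL → QK
EK → LG
LG → UT
DK → VG
DK → ZA
ZA → PB
RL → TO

Visit order: RL, DK, GN, JY, JS, AX, GC, EK, HL, QK, LG, UT, VG, ZA, PB, TO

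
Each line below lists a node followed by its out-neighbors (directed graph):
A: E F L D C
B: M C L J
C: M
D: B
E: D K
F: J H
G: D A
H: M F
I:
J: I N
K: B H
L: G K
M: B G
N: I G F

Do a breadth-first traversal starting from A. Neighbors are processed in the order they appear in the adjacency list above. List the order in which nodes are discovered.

A -> E -> F -> L -> D -> C -> K -> J -> H -> G -> B -> M -> I -> N

Visit A; enqueue E, F, L, D, C → queue [E, F, L, D, C]
Visit E; enqueue K → queue [F, L, D, C, K]
Visit F; enqueue J, H → queue [L, D, C, K, J, H]
Visit L; enqueue G → queue [D, C, K, J, H, G]
Visit D; enqueue B → queue [C, K, J, H, G, B]
Visit C; enqueue M → queue [K, J, H, G, B, M]
Visit K → queue [J, H, G, B, M]
Visit J; enqueue I, N → queue [H, G, B, M, I, N]
Visit H → queue [G, B, M, I, N]
Visit G → queue [B, M, I, N]
Visit B → queue [M, I, N]
Visit M → queue [I, N]
Visit I → queue [N]
Visit N → queue []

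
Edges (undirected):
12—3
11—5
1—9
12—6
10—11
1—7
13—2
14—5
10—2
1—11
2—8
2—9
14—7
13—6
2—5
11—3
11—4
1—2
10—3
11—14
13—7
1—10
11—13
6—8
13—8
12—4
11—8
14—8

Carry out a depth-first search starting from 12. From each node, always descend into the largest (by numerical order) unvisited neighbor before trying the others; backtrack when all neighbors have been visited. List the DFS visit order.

12 6 13 11 14 8 2 10 3 1 9 7 5 4

Visit 12
12 → 6
6 → 13
13 → 11
11 → 14
14 → 8
8 → 2
2 → 10
10 → 3
10 → 1
1 → 9
1 → 7
2 → 5
11 → 4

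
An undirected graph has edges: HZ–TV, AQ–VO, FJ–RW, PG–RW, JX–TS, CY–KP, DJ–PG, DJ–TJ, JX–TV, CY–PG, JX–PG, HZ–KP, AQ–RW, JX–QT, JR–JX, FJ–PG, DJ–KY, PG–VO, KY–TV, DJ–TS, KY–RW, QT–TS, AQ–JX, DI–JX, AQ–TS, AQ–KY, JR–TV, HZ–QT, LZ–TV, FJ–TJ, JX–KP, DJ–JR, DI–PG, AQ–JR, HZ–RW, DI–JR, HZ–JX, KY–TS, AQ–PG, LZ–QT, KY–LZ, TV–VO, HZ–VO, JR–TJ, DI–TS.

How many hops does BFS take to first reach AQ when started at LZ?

2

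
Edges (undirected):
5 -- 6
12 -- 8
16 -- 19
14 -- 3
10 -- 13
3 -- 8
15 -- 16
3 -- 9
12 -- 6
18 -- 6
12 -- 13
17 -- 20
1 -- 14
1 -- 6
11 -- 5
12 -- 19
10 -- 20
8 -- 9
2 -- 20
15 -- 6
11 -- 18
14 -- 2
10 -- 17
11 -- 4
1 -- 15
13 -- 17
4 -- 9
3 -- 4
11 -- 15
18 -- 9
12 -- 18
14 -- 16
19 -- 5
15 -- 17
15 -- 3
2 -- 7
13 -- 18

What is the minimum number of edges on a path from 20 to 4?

4

Level 0: 20
Level 1: 2, 10, 17
Level 2: 7, 13, 14, 15
Level 3: 1, 3, 6, 11, 12, 16, 18
Level 4: 4, 5, 8, 9, 19
4 first appears at level 4.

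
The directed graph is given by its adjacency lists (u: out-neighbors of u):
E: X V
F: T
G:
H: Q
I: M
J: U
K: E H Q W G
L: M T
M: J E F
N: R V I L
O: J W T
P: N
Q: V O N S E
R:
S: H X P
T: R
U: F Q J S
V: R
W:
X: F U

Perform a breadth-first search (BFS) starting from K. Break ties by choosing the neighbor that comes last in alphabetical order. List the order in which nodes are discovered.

Visit K; enqueue W, Q, H, G, E → queue [W, Q, H, G, E]
Visit W → queue [Q, H, G, E]
Visit Q; enqueue V, S, O, N → queue [H, G, E, V, S, O, N]
Visit H → queue [G, E, V, S, O, N]
Visit G → queue [E, V, S, O, N]
Visit E; enqueue X → queue [V, S, O, N, X]
Visit V; enqueue R → queue [S, O, N, X, R]
Visit S; enqueue P → queue [O, N, X, R, P]
Visit O; enqueue T, J → queue [N, X, R, P, T, J]
Visit N; enqueue L, I → queue [X, R, P, T, J, L, I]
Visit X; enqueue U, F → queue [R, P, T, J, L, I, U, F]
Visit R → queue [P, T, J, L, I, U, F]
Visit P → queue [T, J, L, I, U, F]
Visit T → queue [J, L, I, U, F]
Visit J → queue [L, I, U, F]
Visit L; enqueue M → queue [I, U, F, M]
Visit I → queue [U, F, M]
Visit U → queue [F, M]
Visit F → queue [M]
Visit M → queue []

K, W, Q, H, G, E, V, S, O, N, X, R, P, T, J, L, I, U, F, M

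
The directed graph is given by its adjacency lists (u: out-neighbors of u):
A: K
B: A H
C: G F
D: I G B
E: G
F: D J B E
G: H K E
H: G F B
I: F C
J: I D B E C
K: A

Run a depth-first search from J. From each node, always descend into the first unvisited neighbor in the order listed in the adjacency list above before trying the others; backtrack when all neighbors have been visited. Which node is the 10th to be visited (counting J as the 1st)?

E

Visit J
J → I
I → F
F → D
D → G
G → H
H → B
B → A
A → K
G → E
I → C

Visit order: J, I, F, D, G, H, B, A, K, E, C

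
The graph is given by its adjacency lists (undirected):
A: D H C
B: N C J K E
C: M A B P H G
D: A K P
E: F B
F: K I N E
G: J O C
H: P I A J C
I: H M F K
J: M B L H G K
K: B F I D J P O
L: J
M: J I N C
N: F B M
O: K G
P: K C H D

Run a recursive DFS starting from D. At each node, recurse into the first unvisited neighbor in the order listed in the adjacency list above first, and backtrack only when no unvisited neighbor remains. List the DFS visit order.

D → A → H → P → K → B → N → F → I → M → J → L → G → O → C → E

Visit D
D → A
A → H
H → P
P → K
K → B
B → N
N → F
F → I
I → M
M → J
J → L
J → G
G → O
G → C
F → E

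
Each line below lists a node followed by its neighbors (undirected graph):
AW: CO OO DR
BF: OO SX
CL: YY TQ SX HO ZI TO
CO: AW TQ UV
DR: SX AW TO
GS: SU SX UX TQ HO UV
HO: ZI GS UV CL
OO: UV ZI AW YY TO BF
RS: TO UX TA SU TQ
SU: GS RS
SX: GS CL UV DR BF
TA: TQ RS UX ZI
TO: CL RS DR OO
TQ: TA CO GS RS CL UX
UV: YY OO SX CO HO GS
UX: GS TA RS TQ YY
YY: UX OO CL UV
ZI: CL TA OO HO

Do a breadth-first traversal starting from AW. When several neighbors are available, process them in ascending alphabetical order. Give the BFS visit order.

AW → CO → DR → OO → TQ → UV → SX → TO → BF → YY → ZI → CL → GS → RS → TA → UX → HO → SU

Visit AW; enqueue CO, DR, OO → queue [CO, DR, OO]
Visit CO; enqueue TQ, UV → queue [DR, OO, TQ, UV]
Visit DR; enqueue SX, TO → queue [OO, TQ, UV, SX, TO]
Visit OO; enqueue BF, YY, ZI → queue [TQ, UV, SX, TO, BF, YY, ZI]
Visit TQ; enqueue CL, GS, RS, TA, UX → queue [UV, SX, TO, BF, YY, ZI, CL, GS, RS, TA, UX]
Visit UV; enqueue HO → queue [SX, TO, BF, YY, ZI, CL, GS, RS, TA, UX, HO]
Visit SX → queue [TO, BF, YY, ZI, CL, GS, RS, TA, UX, HO]
Visit TO → queue [BF, YY, ZI, CL, GS, RS, TA, UX, HO]
Visit BF → queue [YY, ZI, CL, GS, RS, TA, UX, HO]
Visit YY → queue [ZI, CL, GS, RS, TA, UX, HO]
Visit ZI → queue [CL, GS, RS, TA, UX, HO]
Visit CL → queue [GS, RS, TA, UX, HO]
Visit GS; enqueue SU → queue [RS, TA, UX, HO, SU]
Visit RS → queue [TA, UX, HO, SU]
Visit TA → queue [UX, HO, SU]
Visit UX → queue [HO, SU]
Visit HO → queue [SU]
Visit SU → queue []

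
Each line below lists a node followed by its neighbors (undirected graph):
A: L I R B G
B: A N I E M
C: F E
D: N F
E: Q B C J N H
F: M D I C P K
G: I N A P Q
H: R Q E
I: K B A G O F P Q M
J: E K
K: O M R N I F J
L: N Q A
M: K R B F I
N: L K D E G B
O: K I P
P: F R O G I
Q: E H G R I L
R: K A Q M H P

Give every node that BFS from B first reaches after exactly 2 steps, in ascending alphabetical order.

Level 0: B
Level 1: A, E, I, M, N
Level 2: C, D, F, G, H, J, K, L, O, P, Q, R

C, D, F, G, H, J, K, L, O, P, Q, R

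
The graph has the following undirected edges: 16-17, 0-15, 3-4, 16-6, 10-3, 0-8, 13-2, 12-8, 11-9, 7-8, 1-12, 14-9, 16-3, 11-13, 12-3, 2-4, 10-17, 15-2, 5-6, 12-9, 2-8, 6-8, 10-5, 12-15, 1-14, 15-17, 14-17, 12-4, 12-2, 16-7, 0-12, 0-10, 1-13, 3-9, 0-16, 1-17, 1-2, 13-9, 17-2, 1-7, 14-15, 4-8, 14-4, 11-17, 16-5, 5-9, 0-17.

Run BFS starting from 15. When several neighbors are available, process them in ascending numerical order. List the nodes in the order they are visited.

Visit 15; enqueue 0, 2, 12, 14, 17 → queue [0, 2, 12, 14, 17]
Visit 0; enqueue 8, 10, 16 → queue [2, 12, 14, 17, 8, 10, 16]
Visit 2; enqueue 1, 4, 13 → queue [12, 14, 17, 8, 10, 16, 1, 4, 13]
Visit 12; enqueue 3, 9 → queue [14, 17, 8, 10, 16, 1, 4, 13, 3, 9]
Visit 14 → queue [17, 8, 10, 16, 1, 4, 13, 3, 9]
Visit 17; enqueue 11 → queue [8, 10, 16, 1, 4, 13, 3, 9, 11]
Visit 8; enqueue 6, 7 → queue [10, 16, 1, 4, 13, 3, 9, 11, 6, 7]
Visit 10; enqueue 5 → queue [16, 1, 4, 13, 3, 9, 11, 6, 7, 5]
Visit 16 → queue [1, 4, 13, 3, 9, 11, 6, 7, 5]
Visit 1 → queue [4, 13, 3, 9, 11, 6, 7, 5]
Visit 4 → queue [13, 3, 9, 11, 6, 7, 5]
Visit 13 → queue [3, 9, 11, 6, 7, 5]
Visit 3 → queue [9, 11, 6, 7, 5]
Visit 9 → queue [11, 6, 7, 5]
Visit 11 → queue [6, 7, 5]
Visit 6 → queue [7, 5]
Visit 7 → queue [5]
Visit 5 → queue []

15, 0, 2, 12, 14, 17, 8, 10, 16, 1, 4, 13, 3, 9, 11, 6, 7, 5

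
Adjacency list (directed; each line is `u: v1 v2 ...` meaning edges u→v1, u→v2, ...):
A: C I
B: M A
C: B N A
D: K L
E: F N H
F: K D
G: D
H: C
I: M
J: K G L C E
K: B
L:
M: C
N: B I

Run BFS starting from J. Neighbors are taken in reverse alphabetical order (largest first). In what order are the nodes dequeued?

Visit J; enqueue L, K, G, E, C → queue [L, K, G, E, C]
Visit L → queue [K, G, E, C]
Visit K; enqueue B → queue [G, E, C, B]
Visit G; enqueue D → queue [E, C, B, D]
Visit E; enqueue N, H, F → queue [C, B, D, N, H, F]
Visit C; enqueue A → queue [B, D, N, H, F, A]
Visit B; enqueue M → queue [D, N, H, F, A, M]
Visit D → queue [N, H, F, A, M]
Visit N; enqueue I → queue [H, F, A, M, I]
Visit H → queue [F, A, M, I]
Visit F → queue [A, M, I]
Visit A → queue [M, I]
Visit M → queue [I]
Visit I → queue []

J, L, K, G, E, C, B, D, N, H, F, A, M, I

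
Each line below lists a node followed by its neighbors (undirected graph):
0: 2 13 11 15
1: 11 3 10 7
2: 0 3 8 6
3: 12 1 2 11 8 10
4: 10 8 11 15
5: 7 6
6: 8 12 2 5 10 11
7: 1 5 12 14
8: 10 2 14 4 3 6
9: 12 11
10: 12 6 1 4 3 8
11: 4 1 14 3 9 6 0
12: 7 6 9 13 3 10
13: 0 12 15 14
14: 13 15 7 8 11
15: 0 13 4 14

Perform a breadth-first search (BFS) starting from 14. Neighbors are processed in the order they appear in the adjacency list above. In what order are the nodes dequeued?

Visit 14; enqueue 13, 15, 7, 8, 11 → queue [13, 15, 7, 8, 11]
Visit 13; enqueue 0, 12 → queue [15, 7, 8, 11, 0, 12]
Visit 15; enqueue 4 → queue [7, 8, 11, 0, 12, 4]
Visit 7; enqueue 1, 5 → queue [8, 11, 0, 12, 4, 1, 5]
Visit 8; enqueue 10, 2, 3, 6 → queue [11, 0, 12, 4, 1, 5, 10, 2, 3, 6]
Visit 11; enqueue 9 → queue [0, 12, 4, 1, 5, 10, 2, 3, 6, 9]
Visit 0 → queue [12, 4, 1, 5, 10, 2, 3, 6, 9]
Visit 12 → queue [4, 1, 5, 10, 2, 3, 6, 9]
Visit 4 → queue [1, 5, 10, 2, 3, 6, 9]
Visit 1 → queue [5, 10, 2, 3, 6, 9]
Visit 5 → queue [10, 2, 3, 6, 9]
Visit 10 → queue [2, 3, 6, 9]
Visit 2 → queue [3, 6, 9]
Visit 3 → queue [6, 9]
Visit 6 → queue [9]
Visit 9 → queue []

14, 13, 15, 7, 8, 11, 0, 12, 4, 1, 5, 10, 2, 3, 6, 9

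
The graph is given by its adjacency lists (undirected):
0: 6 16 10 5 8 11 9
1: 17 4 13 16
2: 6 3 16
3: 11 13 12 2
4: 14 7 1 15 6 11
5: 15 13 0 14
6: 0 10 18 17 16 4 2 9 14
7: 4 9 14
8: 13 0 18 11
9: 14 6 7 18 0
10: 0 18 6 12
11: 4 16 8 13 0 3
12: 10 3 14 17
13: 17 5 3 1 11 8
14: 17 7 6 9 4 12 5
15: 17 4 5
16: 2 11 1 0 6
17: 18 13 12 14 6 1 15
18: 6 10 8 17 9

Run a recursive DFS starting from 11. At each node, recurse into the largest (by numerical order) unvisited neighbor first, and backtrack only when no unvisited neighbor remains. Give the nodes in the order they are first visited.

Visit 11
11 → 16
16 → 6
6 → 18
18 → 17
17 → 15
15 → 5
5 → 14
14 → 12
12 → 10
10 → 0
0 → 9
9 → 7
7 → 4
4 → 1
1 → 13
13 → 8
13 → 3
3 → 2

11 -> 16 -> 6 -> 18 -> 17 -> 15 -> 5 -> 14 -> 12 -> 10 -> 0 -> 9 -> 7 -> 4 -> 1 -> 13 -> 8 -> 3 -> 2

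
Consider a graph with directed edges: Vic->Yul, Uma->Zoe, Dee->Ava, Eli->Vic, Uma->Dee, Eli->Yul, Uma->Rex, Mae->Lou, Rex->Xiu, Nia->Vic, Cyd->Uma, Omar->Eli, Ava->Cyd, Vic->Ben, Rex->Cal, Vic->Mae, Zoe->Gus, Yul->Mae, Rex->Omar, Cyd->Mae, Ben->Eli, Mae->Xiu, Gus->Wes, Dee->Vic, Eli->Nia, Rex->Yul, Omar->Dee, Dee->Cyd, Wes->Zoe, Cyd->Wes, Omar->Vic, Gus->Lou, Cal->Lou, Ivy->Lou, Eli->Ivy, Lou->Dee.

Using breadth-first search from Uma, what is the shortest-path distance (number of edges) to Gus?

2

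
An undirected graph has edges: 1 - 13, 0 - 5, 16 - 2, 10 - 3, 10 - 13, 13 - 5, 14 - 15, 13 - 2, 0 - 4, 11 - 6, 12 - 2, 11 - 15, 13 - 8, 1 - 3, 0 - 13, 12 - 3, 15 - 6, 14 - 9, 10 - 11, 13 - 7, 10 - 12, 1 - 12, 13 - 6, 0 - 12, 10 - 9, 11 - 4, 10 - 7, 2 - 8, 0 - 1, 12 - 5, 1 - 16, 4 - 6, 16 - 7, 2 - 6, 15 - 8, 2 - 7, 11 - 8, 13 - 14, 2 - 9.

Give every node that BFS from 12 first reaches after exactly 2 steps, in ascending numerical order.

4, 6, 7, 8, 9, 11, 13, 16

Level 0: 12
Level 1: 0, 1, 2, 3, 5, 10
Level 2: 4, 6, 7, 8, 9, 11, 13, 16
Level 3: 14, 15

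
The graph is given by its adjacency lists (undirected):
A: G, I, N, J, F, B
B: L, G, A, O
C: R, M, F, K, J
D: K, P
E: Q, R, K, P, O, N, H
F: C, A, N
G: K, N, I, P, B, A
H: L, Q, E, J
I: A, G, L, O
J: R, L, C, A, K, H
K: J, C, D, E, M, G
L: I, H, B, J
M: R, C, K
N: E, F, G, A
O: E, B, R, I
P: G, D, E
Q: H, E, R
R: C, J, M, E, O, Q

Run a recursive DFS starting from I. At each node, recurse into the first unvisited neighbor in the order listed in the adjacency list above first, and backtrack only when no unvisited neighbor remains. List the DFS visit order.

I A G K J R C M F N E Q H L B O P D

Visit I
I → A
A → G
G → K
K → J
J → R
R → C
C → M
C → F
F → N
N → E
E → Q
Q → H
H → L
L → B
B → O
E → P
P → D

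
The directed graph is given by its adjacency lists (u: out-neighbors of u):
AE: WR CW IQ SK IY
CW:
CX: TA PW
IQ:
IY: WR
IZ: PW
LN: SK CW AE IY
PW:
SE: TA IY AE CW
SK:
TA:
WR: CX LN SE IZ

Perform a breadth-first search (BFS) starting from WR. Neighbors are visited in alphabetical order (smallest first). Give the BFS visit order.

WR -> CX -> IZ -> LN -> SE -> PW -> TA -> AE -> CW -> IY -> SK -> IQ

Visit WR; enqueue CX, IZ, LN, SE → queue [CX, IZ, LN, SE]
Visit CX; enqueue PW, TA → queue [IZ, LN, SE, PW, TA]
Visit IZ → queue [LN, SE, PW, TA]
Visit LN; enqueue AE, CW, IY, SK → queue [SE, PW, TA, AE, CW, IY, SK]
Visit SE → queue [PW, TA, AE, CW, IY, SK]
Visit PW → queue [TA, AE, CW, IY, SK]
Visit TA → queue [AE, CW, IY, SK]
Visit AE; enqueue IQ → queue [CW, IY, SK, IQ]
Visit CW → queue [IY, SK, IQ]
Visit IY → queue [SK, IQ]
Visit SK → queue [IQ]
Visit IQ → queue []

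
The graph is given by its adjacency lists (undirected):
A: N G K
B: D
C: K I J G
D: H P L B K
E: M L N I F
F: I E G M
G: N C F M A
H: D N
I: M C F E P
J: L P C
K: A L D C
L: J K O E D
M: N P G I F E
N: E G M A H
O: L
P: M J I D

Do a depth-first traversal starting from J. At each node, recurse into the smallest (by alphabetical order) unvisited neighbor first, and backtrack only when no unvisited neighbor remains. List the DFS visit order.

J, C, G, A, K, D, B, H, N, E, F, I, M, P, L, O

Visit J
J → C
C → G
G → A
A → K
K → D
D → B
D → H
H → N
N → E
E → F
F → I
I → M
M → P
E → L
L → O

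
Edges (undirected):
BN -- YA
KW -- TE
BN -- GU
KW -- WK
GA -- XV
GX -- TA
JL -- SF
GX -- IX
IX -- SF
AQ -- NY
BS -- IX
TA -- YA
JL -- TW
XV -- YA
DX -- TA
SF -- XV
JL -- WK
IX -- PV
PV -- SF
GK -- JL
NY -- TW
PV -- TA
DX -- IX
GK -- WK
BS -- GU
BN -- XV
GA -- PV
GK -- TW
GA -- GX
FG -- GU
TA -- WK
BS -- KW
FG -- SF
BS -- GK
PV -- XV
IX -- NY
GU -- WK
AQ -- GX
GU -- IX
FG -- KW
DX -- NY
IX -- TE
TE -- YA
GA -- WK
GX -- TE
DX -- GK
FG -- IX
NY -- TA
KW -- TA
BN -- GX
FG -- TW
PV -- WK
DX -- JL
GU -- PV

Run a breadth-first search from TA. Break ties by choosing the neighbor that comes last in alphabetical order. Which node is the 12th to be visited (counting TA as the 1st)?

JL

Visit TA; enqueue YA, WK, PV, NY, KW, GX, DX → queue [YA, WK, PV, NY, KW, GX, DX]
Visit YA; enqueue XV, TE, BN → queue [WK, PV, NY, KW, GX, DX, XV, TE, BN]
Visit WK; enqueue JL, GU, GK, GA → queue [PV, NY, KW, GX, DX, XV, TE, BN, JL, GU, GK, GA]
Visit PV; enqueue SF, IX → queue [NY, KW, GX, DX, XV, TE, BN, JL, GU, GK, GA, SF, IX]
Visit NY; enqueue TW, AQ → queue [KW, GX, DX, XV, TE, BN, JL, GU, GK, GA, SF, IX, TW, AQ]
Visit KW; enqueue FG, BS → queue [GX, DX, XV, TE, BN, JL, GU, GK, GA, SF, IX, TW, AQ, FG, BS]
Visit GX → queue [DX, XV, TE, BN, JL, GU, GK, GA, SF, IX, TW, AQ, FG, BS]
Visit DX → queue [XV, TE, BN, JL, GU, GK, GA, SF, IX, TW, AQ, FG, BS]
Visit XV → queue [TE, BN, JL, GU, GK, GA, SF, IX, TW, AQ, FG, BS]
Visit TE → queue [BN, JL, GU, GK, GA, SF, IX, TW, AQ, FG, BS]
Visit BN → queue [JL, GU, GK, GA, SF, IX, TW, AQ, FG, BS]
Visit JL → queue [GU, GK, GA, SF, IX, TW, AQ, FG, BS]
Visit GU → queue [GK, GA, SF, IX, TW, AQ, FG, BS]
Visit GK → queue [GA, SF, IX, TW, AQ, FG, BS]
Visit GA → queue [SF, IX, TW, AQ, FG, BS]
Visit SF → queue [IX, TW, AQ, FG, BS]
Visit IX → queue [TW, AQ, FG, BS]
Visit TW → queue [AQ, FG, BS]
Visit AQ → queue [FG, BS]
Visit FG → queue [BS]
Visit BS → queue []

Visit order: TA, YA, WK, PV, NY, KW, GX, DX, XV, TE, BN, JL, GU, GK, GA, SF, IX, TW, AQ, FG, BS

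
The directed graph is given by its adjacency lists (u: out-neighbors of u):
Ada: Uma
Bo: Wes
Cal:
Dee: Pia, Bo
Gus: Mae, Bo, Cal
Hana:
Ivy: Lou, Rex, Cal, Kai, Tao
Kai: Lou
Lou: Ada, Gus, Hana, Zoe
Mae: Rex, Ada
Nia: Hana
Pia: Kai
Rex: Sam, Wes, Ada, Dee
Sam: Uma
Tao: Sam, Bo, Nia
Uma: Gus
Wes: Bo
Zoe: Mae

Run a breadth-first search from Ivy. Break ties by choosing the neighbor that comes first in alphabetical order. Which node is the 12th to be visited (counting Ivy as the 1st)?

Sam

Visit Ivy; enqueue Cal, Kai, Lou, Rex, Tao → queue [Cal, Kai, Lou, Rex, Tao]
Visit Cal → queue [Kai, Lou, Rex, Tao]
Visit Kai → queue [Lou, Rex, Tao]
Visit Lou; enqueue Ada, Gus, Hana, Zoe → queue [Rex, Tao, Ada, Gus, Hana, Zoe]
Visit Rex; enqueue Dee, Sam, Wes → queue [Tao, Ada, Gus, Hana, Zoe, Dee, Sam, Wes]
Visit Tao; enqueue Bo, Nia → queue [Ada, Gus, Hana, Zoe, Dee, Sam, Wes, Bo, Nia]
Visit Ada; enqueue Uma → queue [Gus, Hana, Zoe, Dee, Sam, Wes, Bo, Nia, Uma]
Visit Gus; enqueue Mae → queue [Hana, Zoe, Dee, Sam, Wes, Bo, Nia, Uma, Mae]
Visit Hana → queue [Zoe, Dee, Sam, Wes, Bo, Nia, Uma, Mae]
Visit Zoe → queue [Dee, Sam, Wes, Bo, Nia, Uma, Mae]
Visit Dee; enqueue Pia → queue [Sam, Wes, Bo, Nia, Uma, Mae, Pia]
Visit Sam → queue [Wes, Bo, Nia, Uma, Mae, Pia]
Visit Wes → queue [Bo, Nia, Uma, Mae, Pia]
Visit Bo → queue [Nia, Uma, Mae, Pia]
Visit Nia → queue [Uma, Mae, Pia]
Visit Uma → queue [Mae, Pia]
Visit Mae → queue [Pia]
Visit Pia → queue []

Visit order: Ivy, Cal, Kai, Lou, Rex, Tao, Ada, Gus, Hana, Zoe, Dee, Sam, Wes, Bo, Nia, Uma, Mae, Pia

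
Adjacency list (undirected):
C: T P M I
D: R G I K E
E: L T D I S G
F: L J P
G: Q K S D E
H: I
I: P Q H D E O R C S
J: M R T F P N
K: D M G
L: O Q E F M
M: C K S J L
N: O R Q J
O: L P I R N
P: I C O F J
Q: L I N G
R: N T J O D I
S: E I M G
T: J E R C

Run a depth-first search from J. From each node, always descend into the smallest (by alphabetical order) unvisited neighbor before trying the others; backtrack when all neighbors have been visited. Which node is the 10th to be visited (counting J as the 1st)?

I

Visit J
J → F
F → L
L → E
E → D
D → G
G → K
K → M
M → C
C → I
I → H
I → O
O → N
N → Q
N → R
R → T
O → P
I → S

Visit order: J, F, L, E, D, G, K, M, C, I, H, O, N, Q, R, T, P, S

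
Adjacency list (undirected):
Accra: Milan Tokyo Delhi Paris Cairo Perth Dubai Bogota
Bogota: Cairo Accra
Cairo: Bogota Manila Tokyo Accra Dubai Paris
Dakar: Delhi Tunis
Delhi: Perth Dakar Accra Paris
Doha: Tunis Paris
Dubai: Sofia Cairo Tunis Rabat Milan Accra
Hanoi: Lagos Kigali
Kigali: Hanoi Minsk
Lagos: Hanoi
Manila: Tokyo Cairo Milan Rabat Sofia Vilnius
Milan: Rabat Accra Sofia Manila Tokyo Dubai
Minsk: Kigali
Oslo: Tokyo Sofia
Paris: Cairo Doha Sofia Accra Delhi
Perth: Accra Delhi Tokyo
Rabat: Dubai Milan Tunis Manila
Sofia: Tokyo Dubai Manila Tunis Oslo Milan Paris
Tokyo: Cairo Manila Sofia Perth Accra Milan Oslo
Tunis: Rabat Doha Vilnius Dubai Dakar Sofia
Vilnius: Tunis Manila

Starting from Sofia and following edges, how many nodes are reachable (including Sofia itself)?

17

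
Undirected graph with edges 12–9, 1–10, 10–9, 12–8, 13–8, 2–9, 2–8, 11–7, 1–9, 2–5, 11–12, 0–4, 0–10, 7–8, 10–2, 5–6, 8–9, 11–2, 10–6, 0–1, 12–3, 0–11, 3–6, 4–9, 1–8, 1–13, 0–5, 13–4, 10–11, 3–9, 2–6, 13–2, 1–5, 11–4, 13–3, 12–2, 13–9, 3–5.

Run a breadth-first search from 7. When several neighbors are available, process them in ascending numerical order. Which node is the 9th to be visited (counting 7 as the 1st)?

0

Visit 7; enqueue 8, 11 → queue [8, 11]
Visit 8; enqueue 1, 2, 9, 12, 13 → queue [11, 1, 2, 9, 12, 13]
Visit 11; enqueue 0, 4, 10 → queue [1, 2, 9, 12, 13, 0, 4, 10]
Visit 1; enqueue 5 → queue [2, 9, 12, 13, 0, 4, 10, 5]
Visit 2; enqueue 6 → queue [9, 12, 13, 0, 4, 10, 5, 6]
Visit 9; enqueue 3 → queue [12, 13, 0, 4, 10, 5, 6, 3]
Visit 12 → queue [13, 0, 4, 10, 5, 6, 3]
Visit 13 → queue [0, 4, 10, 5, 6, 3]
Visit 0 → queue [4, 10, 5, 6, 3]
Visit 4 → queue [10, 5, 6, 3]
Visit 10 → queue [5, 6, 3]
Visit 5 → queue [6, 3]
Visit 6 → queue [3]
Visit 3 → queue []

Visit order: 7, 8, 11, 1, 2, 9, 12, 13, 0, 4, 10, 5, 6, 3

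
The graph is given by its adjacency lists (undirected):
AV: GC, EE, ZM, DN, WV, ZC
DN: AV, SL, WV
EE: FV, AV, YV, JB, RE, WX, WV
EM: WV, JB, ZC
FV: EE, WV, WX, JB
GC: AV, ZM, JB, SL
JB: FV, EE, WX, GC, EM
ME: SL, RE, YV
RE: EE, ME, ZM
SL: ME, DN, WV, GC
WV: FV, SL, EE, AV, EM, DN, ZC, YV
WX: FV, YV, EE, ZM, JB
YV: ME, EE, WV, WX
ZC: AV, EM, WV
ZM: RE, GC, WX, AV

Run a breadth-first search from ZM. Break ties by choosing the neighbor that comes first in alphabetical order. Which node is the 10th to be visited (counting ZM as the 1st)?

Visit ZM; enqueue AV, GC, RE, WX → queue [AV, GC, RE, WX]
Visit AV; enqueue DN, EE, WV, ZC → queue [GC, RE, WX, DN, EE, WV, ZC]
Visit GC; enqueue JB, SL → queue [RE, WX, DN, EE, WV, ZC, JB, SL]
Visit RE; enqueue ME → queue [WX, DN, EE, WV, ZC, JB, SL, ME]
Visit WX; enqueue FV, YV → queue [DN, EE, WV, ZC, JB, SL, ME, FV, YV]
Visit DN → queue [EE, WV, ZC, JB, SL, ME, FV, YV]
Visit EE → queue [WV, ZC, JB, SL, ME, FV, YV]
Visit WV; enqueue EM → queue [ZC, JB, SL, ME, FV, YV, EM]
Visit ZC → queue [JB, SL, ME, FV, YV, EM]
Visit JB → queue [SL, ME, FV, YV, EM]
Visit SL → queue [ME, FV, YV, EM]
Visit ME → queue [FV, YV, EM]
Visit FV → queue [YV, EM]
Visit YV → queue [EM]
Visit EM → queue []

Visit order: ZM, AV, GC, RE, WX, DN, EE, WV, ZC, JB, SL, ME, FV, YV, EM

JB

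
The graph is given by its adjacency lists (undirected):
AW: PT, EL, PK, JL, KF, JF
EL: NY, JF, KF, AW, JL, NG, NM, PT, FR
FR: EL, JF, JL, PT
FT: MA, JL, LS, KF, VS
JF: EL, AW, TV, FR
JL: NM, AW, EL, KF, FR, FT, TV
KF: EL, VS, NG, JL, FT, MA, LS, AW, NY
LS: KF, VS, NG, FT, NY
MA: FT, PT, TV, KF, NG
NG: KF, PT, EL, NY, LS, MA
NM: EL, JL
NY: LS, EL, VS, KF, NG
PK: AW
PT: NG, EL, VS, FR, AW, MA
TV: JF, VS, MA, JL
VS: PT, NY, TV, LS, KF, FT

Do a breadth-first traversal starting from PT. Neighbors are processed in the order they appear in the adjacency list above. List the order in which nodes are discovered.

PT -> NG -> EL -> VS -> FR -> AW -> MA -> KF -> NY -> LS -> JF -> JL -> NM -> TV -> FT -> PK

Visit PT; enqueue NG, EL, VS, FR, AW, MA → queue [NG, EL, VS, FR, AW, MA]
Visit NG; enqueue KF, NY, LS → queue [EL, VS, FR, AW, MA, KF, NY, LS]
Visit EL; enqueue JF, JL, NM → queue [VS, FR, AW, MA, KF, NY, LS, JF, JL, NM]
Visit VS; enqueue TV, FT → queue [FR, AW, MA, KF, NY, LS, JF, JL, NM, TV, FT]
Visit FR → queue [AW, MA, KF, NY, LS, JF, JL, NM, TV, FT]
Visit AW; enqueue PK → queue [MA, KF, NY, LS, JF, JL, NM, TV, FT, PK]
Visit MA → queue [KF, NY, LS, JF, JL, NM, TV, FT, PK]
Visit KF → queue [NY, LS, JF, JL, NM, TV, FT, PK]
Visit NY → queue [LS, JF, JL, NM, TV, FT, PK]
Visit LS → queue [JF, JL, NM, TV, FT, PK]
Visit JF → queue [JL, NM, TV, FT, PK]
Visit JL → queue [NM, TV, FT, PK]
Visit NM → queue [TV, FT, PK]
Visit TV → queue [FT, PK]
Visit FT → queue [PK]
Visit PK → queue []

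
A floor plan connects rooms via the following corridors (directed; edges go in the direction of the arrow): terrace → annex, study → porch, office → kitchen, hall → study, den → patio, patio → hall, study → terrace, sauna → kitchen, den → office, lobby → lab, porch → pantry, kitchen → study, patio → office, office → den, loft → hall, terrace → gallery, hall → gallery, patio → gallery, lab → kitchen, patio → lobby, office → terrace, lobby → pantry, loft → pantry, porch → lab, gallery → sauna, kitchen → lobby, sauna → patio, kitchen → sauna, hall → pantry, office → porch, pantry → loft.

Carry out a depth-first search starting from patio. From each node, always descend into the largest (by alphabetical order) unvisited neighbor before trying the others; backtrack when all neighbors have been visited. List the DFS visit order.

patio -> office -> terrace -> gallery -> sauna -> kitchen -> study -> porch -> pantry -> loft -> hall -> lab -> lobby -> annex -> den

Visit patio
patio → office
office → terrace
terrace → gallery
gallery → sauna
sauna → kitchen
kitchen → study
study → porch
porch → pantry
pantry → loft
loft → hall
porch → lab
kitchen → lobby
terrace → annex
office → den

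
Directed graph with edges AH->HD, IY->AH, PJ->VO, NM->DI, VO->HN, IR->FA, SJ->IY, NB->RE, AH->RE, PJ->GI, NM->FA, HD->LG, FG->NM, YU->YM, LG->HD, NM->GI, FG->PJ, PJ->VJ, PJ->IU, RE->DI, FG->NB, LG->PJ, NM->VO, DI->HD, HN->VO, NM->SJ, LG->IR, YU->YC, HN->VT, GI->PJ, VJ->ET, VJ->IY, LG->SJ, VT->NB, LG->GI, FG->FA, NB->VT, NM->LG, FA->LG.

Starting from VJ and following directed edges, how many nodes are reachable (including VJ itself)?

18

BFS from VJ visits: VJ, IY, ET, AH, RE, HD, DI, LG, SJ, PJ, IR, GI, VO, IU, FA, HN, VT, NB
Reachable nodes: 18 of 23 total.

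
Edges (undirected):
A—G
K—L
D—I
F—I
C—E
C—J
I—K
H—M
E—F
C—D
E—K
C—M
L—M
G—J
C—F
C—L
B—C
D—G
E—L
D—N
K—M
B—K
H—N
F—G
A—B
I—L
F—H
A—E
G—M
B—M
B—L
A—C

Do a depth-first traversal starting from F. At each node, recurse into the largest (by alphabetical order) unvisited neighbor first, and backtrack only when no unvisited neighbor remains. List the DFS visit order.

Visit F
F → I
I → L
L → M
M → K
K → E
E → C
C → J
J → G
G → D
D → N
N → H
G → A
A → B

F -> I -> L -> M -> K -> E -> C -> J -> G -> D -> N -> H -> A -> B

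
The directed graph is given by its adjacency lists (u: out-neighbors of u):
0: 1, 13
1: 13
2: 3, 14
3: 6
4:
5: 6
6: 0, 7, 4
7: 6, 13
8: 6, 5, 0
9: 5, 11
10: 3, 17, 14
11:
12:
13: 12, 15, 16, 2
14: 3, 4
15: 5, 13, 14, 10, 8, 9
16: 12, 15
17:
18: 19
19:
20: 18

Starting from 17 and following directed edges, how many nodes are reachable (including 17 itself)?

BFS from 17 visits: 17
Reachable nodes: 1 of 21 total.

1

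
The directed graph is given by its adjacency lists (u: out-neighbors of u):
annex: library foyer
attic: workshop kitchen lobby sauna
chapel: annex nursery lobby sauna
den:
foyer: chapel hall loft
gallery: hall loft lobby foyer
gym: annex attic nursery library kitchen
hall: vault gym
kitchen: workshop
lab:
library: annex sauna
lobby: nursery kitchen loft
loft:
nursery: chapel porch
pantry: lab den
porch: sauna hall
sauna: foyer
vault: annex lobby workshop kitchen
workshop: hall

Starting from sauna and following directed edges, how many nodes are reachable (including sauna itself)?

15

BFS from sauna visits: sauna, foyer, loft, hall, chapel, vault, gym, nursery, lobby, annex, workshop, kitchen, library, attic, porch
Reachable nodes: 15 of 19 total.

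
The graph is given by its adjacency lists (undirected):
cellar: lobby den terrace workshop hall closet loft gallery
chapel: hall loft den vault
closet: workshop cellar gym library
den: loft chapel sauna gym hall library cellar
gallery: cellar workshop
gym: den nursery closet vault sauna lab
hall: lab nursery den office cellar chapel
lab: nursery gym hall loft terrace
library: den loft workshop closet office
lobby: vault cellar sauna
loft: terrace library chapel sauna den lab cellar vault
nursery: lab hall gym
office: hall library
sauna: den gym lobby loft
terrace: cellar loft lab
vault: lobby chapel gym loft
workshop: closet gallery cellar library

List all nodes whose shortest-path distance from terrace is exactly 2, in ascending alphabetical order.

chapel, closet, den, gallery, gym, hall, library, lobby, nursery, sauna, vault, workshop

Level 0: terrace
Level 1: cellar, lab, loft
Level 2: chapel, closet, den, gallery, gym, hall, library, lobby, nursery, sauna, vault, workshop
Level 3: office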